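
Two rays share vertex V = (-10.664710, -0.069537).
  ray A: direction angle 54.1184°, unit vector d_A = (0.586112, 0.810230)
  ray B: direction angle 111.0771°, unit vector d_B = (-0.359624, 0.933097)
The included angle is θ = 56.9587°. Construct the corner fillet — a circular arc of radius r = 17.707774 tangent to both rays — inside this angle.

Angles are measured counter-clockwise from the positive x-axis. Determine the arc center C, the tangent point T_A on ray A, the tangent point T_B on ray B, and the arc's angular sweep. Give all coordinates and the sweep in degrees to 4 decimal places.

bisector direction at 82.5978° = (0.128835,0.991666)
center distance |VC| = r/sin(θ/2) = 17.707774/sin(28.4794°) = 37.135517
C = V + |VC|·bis = (-5.8804,36.7565)
T_A = V + ((C−V)·d_A)·d_A = V + 32.6417·d_A = (8.4670,26.3778)
T_B = V + ((C−V)·d_B)·d_B = V + 32.6417·d_B = (-22.4034,30.3884)
sweep = 180° − θ = 123.0413°

center=(-5.8804,36.7565) T_A=(8.4670,26.3778) T_B=(-22.4034,30.3884) sweep=123.0413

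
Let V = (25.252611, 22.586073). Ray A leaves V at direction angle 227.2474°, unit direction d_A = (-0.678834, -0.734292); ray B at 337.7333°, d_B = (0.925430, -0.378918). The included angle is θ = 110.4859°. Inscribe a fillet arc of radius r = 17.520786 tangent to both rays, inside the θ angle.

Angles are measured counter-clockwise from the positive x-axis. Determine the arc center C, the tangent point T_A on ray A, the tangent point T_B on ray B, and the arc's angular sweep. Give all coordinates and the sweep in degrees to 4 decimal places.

center=(29.8649,1.7650) T_A=(16.9995,13.6587) T_B=(36.5038,17.9793) sweep=69.5141

bisector direction at 282.4903° = (0.216275,-0.976332)
center distance |VC| = r/sin(θ/2) = 17.520786/sin(55.2430°) = 21.325804
C = V + |VC|·bis = (29.8649,1.7650)
T_A = V + ((C−V)·d_A)·d_A = V + 12.1578·d_A = (16.9995,13.6587)
T_B = V + ((C−V)·d_B)·d_B = V + 12.1578·d_B = (36.5038,17.9793)
sweep = 180° − θ = 69.5141°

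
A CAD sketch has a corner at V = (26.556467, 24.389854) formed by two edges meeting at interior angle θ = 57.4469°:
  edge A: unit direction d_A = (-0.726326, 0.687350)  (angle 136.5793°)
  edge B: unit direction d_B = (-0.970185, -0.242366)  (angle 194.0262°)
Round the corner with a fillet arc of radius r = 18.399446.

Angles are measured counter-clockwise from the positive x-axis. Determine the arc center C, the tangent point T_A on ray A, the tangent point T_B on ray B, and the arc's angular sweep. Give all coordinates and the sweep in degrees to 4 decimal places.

bisector direction at 165.3027° = (-0.967280,0.253712)
center distance |VC| = r/sin(θ/2) = 18.399446/sin(28.7234°) = 38.285721
C = V + |VC|·bis = (-10.4765,34.1034)
T_A = V + ((C−V)·d_A)·d_A = V + 33.5746·d_A = (2.1703,47.4674)
T_B = V + ((C−V)·d_B)·d_B = V + 33.5746·d_B = (-6.0172,16.2525)
sweep = 180° − θ = 122.5531°

center=(-10.4765,34.1034) T_A=(2.1703,47.4674) T_B=(-6.0172,16.2525) sweep=122.5531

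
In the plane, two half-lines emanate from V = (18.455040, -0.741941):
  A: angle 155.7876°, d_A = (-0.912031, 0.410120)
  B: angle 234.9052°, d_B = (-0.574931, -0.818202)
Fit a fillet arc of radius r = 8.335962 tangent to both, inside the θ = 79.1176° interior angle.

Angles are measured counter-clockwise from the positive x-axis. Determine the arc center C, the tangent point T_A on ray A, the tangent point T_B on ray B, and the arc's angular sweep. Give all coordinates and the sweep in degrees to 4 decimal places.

bisector direction at 195.3464° = (-0.964343,-0.264654)
center distance |VC| = r/sin(θ/2) = 8.335962/sin(39.5588°) = 13.088959
C = V + |VC|·bis = (5.8328,-4.2060)
T_A = V + ((C−V)·d_A)·d_A = V + 10.0912·d_A = (9.2515,3.3967)
T_B = V + ((C−V)·d_B)·d_B = V + 10.0912·d_B = (12.6533,-8.9986)
sweep = 180° − θ = 100.8824°

center=(5.8328,-4.2060) T_A=(9.2515,3.3967) T_B=(12.6533,-8.9986) sweep=100.8824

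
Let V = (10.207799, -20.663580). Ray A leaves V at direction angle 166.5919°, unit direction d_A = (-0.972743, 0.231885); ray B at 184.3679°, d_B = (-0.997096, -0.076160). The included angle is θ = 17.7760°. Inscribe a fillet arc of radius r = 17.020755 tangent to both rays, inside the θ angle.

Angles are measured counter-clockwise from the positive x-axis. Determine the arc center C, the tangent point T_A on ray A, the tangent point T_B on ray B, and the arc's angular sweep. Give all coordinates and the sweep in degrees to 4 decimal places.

center=(-99.6138,-11.9817) T_A=(-95.6669,4.5752) T_B=(-98.3175,-28.9530) sweep=162.2240

bisector direction at 175.4799° = (-0.996890,0.078809)
center distance |VC| = r/sin(θ/2) = 17.020755/sin(8.8880°) = 110.164228
C = V + |VC|·bis = (-99.6138,-11.9817)
T_A = V + ((C−V)·d_A)·d_A = V + 108.8414·d_A = (-95.6669,4.5752)
T_B = V + ((C−V)·d_B)·d_B = V + 108.8414·d_B = (-98.3175,-28.9530)
sweep = 180° − θ = 162.2240°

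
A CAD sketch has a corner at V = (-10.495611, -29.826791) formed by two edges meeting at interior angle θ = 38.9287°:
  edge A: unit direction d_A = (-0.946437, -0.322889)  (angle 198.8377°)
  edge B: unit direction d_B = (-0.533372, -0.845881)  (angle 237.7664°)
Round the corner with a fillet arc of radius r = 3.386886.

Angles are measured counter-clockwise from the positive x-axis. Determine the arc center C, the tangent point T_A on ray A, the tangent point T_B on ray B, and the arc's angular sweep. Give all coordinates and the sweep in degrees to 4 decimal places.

bisector direction at 218.3021° = (-0.784754,-0.619807)
center distance |VC| = r/sin(θ/2) = 3.386886/sin(19.4643°) = 10.164105
C = V + |VC|·bis = (-18.4719,-36.1266)
T_A = V + ((C−V)·d_A)·d_A = V + 9.5832·d_A = (-19.5655,-32.9211)
T_B = V + ((C−V)·d_B)·d_B = V + 9.5832·d_B = (-15.6070,-37.9330)
sweep = 180° − θ = 141.0713°

center=(-18.4719,-36.1266) T_A=(-19.5655,-32.9211) T_B=(-15.6070,-37.9330) sweep=141.0713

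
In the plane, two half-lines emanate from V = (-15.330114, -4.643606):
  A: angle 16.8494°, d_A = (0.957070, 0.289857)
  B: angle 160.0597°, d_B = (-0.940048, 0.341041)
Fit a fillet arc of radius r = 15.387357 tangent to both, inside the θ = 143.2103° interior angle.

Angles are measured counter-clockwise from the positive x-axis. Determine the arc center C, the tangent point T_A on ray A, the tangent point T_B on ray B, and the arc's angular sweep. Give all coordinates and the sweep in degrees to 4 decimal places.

center=(-14.8928,11.5664) T_A=(-10.4326,-3.1604) T_B=(-20.1405,-2.8984) sweep=36.7897

bisector direction at 88.4545° = (0.026970,0.999636)
center distance |VC| = r/sin(θ/2) = 15.387357/sin(71.6051°) = 16.215919
C = V + |VC|·bis = (-14.8928,11.5664)
T_A = V + ((C−V)·d_A)·d_A = V + 5.1172·d_A = (-10.4326,-3.1604)
T_B = V + ((C−V)·d_B)·d_B = V + 5.1172·d_B = (-20.1405,-2.8984)
sweep = 180° − θ = 36.7897°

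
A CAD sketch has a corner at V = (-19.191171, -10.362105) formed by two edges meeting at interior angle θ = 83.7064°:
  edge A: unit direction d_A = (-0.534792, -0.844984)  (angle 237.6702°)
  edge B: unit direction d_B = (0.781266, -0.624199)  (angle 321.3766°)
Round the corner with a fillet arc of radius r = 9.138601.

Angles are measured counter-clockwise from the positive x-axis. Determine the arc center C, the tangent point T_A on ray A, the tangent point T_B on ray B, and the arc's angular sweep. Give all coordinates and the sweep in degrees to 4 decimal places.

center=(-16.9251,-23.8698) T_A=(-24.6471,-18.9825) T_B=(-11.2208,-16.7301) sweep=96.2936

bisector direction at 279.5234° = (0.165450,-0.986218)
center distance |VC| = r/sin(θ/2) = 9.138601/sin(41.8532°) = 13.696444
C = V + |VC|·bis = (-16.9251,-23.8698)
T_A = V + ((C−V)·d_A)·d_A = V + 10.2019·d_A = (-24.6471,-18.9825)
T_B = V + ((C−V)·d_B)·d_B = V + 10.2019·d_B = (-11.2208,-16.7301)
sweep = 180° − θ = 96.2936°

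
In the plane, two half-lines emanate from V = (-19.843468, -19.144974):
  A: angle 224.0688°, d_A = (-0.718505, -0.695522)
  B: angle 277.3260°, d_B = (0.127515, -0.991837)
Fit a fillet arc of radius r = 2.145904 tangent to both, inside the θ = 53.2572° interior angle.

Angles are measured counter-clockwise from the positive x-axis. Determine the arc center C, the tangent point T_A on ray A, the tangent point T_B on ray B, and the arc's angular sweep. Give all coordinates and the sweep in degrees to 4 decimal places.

bisector direction at 250.6974° = (-0.330557,-0.943786)
center distance |VC| = r/sin(θ/2) = 2.145904/sin(26.6286°) = 4.787770
C = V + |VC|·bis = (-21.4261,-23.6636)
T_A = V + ((C−V)·d_A)·d_A = V + 4.2799·d_A = (-22.9186,-22.1218)
T_B = V + ((C−V)·d_B)·d_B = V + 4.2799·d_B = (-19.2977,-23.3900)
sweep = 180° − θ = 126.7428°

center=(-21.4261,-23.6636) T_A=(-22.9186,-22.1218) T_B=(-19.2977,-23.3900) sweep=126.7428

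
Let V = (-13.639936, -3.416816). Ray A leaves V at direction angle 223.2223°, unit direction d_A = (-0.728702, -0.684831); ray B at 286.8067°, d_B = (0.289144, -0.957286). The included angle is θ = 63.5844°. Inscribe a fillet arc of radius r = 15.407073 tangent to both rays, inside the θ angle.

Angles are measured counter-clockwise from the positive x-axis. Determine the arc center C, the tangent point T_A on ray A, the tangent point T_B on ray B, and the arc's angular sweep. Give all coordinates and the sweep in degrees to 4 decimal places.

center=(-21.2018,-31.6666) T_A=(-31.7530,-20.4394) T_B=(-6.4528,-27.2117) sweep=116.4156

bisector direction at 255.0145° = (-0.258575,-0.965991)
center distance |VC| = r/sin(θ/2) = 15.407073/sin(31.7922°) = 29.244306
C = V + |VC|·bis = (-21.2018,-31.6666)
T_A = V + ((C−V)·d_A)·d_A = V + 24.8566·d_A = (-31.7530,-20.4394)
T_B = V + ((C−V)·d_B)·d_B = V + 24.8566·d_B = (-6.4528,-27.2117)
sweep = 180° − θ = 116.4156°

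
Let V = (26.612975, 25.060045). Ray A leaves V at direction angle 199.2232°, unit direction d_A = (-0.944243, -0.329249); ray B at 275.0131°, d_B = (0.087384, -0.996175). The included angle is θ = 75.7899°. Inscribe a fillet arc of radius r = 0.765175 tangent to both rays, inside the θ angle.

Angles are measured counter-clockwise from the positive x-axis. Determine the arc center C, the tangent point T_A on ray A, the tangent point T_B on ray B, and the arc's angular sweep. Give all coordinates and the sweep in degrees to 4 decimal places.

center=(25.9366,24.0139) T_A=(25.6847,24.7364) T_B=(26.6989,24.0807) sweep=104.2101

bisector direction at 237.1182° = (-0.542908,-0.839792)
center distance |VC| = r/sin(θ/2) = 0.765175/sin(37.8950°) = 1.245776
C = V + |VC|·bis = (25.9366,24.0139)
T_A = V + ((C−V)·d_A)·d_A = V + 0.9831·d_A = (25.6847,24.7364)
T_B = V + ((C−V)·d_B)·d_B = V + 0.9831·d_B = (26.6989,24.0807)
sweep = 180° − θ = 104.2101°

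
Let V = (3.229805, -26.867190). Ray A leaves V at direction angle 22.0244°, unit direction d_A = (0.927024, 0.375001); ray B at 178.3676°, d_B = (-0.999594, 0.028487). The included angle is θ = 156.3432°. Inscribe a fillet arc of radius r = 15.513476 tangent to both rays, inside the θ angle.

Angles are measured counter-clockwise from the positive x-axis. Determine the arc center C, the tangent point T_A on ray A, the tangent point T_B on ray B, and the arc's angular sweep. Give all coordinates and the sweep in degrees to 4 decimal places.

center=(0.4241,-11.2675) T_A=(6.2417,-25.6488) T_B=(-0.0178,-26.7746) sweep=23.6568

bisector direction at 100.1960° = (-0.177016,0.984208)
center distance |VC| = r/sin(θ/2) = 15.513476/sin(78.1716°) = 15.850037
C = V + |VC|·bis = (0.4241,-11.2675)
T_A = V + ((C−V)·d_A)·d_A = V + 3.2490·d_A = (6.2417,-25.6488)
T_B = V + ((C−V)·d_B)·d_B = V + 3.2490·d_B = (-0.0178,-26.7746)
sweep = 180° − θ = 23.6568°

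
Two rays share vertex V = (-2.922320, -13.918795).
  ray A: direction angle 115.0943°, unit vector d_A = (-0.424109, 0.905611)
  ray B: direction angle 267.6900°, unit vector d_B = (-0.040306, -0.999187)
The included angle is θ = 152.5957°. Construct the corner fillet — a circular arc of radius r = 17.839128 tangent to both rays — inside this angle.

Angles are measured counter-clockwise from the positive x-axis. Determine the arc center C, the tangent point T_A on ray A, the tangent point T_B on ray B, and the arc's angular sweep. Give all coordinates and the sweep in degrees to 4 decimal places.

center=(-20.9223,-17.5457) T_A=(-4.7669,-9.9799) T_B=(-3.0976,-18.2647) sweep=27.4043

bisector direction at 191.3922° = (-0.980298,-0.197523)
center distance |VC| = r/sin(θ/2) = 17.839128/sin(76.2978°) = 18.361698
C = V + |VC|·bis = (-20.9223,-17.5457)
T_A = V + ((C−V)·d_A)·d_A = V + 4.3494·d_A = (-4.7669,-9.9799)
T_B = V + ((C−V)·d_B)·d_B = V + 4.3494·d_B = (-3.0976,-18.2647)
sweep = 180° − θ = 27.4043°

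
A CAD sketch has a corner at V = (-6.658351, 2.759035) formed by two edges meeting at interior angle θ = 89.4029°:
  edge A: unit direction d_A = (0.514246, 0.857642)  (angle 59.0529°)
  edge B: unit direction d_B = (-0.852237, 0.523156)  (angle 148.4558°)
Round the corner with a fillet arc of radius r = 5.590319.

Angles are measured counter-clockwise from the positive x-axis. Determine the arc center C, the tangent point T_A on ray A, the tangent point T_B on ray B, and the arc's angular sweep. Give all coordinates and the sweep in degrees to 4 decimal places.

bisector direction at 103.7544° = (-0.237760,0.971324)
center distance |VC| = r/sin(θ/2) = 5.590319/sin(44.7015°) = 7.947424
C = V + |VC|·bis = (-8.5479,10.4786)
T_A = V + ((C−V)·d_A)·d_A = V + 5.6489·d_A = (-3.7534,7.6038)
T_B = V + ((C−V)·d_B)·d_B = V + 5.6489·d_B = (-11.4725,5.7143)
sweep = 180° − θ = 90.5971°

center=(-8.5479,10.4786) T_A=(-3.7534,7.6038) T_B=(-11.4725,5.7143) sweep=90.5971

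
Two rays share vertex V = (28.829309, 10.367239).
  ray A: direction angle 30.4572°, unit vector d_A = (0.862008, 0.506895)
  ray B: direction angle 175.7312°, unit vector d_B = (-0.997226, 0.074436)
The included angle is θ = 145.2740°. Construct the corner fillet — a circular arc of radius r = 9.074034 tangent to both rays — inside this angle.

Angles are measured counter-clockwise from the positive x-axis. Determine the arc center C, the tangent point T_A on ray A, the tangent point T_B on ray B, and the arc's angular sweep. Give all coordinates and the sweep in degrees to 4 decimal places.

center=(26.6754,19.6273) T_A=(31.2750,11.8054) T_B=(26.0000,10.5784) sweep=34.7260

bisector direction at 103.0942° = (-0.226553,0.973999)
center distance |VC| = r/sin(θ/2) = 9.074034/sin(72.6370°) = 9.507248
C = V + |VC|·bis = (26.6754,19.6273)
T_A = V + ((C−V)·d_A)·d_A = V + 2.8372·d_A = (31.2750,11.8054)
T_B = V + ((C−V)·d_B)·d_B = V + 2.8372·d_B = (26.0000,10.5784)
sweep = 180° − θ = 34.7260°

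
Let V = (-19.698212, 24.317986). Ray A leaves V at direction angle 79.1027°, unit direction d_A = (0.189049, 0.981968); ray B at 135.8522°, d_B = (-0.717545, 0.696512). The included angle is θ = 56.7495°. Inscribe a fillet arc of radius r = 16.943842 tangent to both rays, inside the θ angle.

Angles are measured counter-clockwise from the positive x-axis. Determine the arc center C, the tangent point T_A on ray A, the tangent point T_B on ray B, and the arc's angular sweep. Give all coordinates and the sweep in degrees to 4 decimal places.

bisector direction at 107.4775° = (-0.300330,0.953835)
center distance |VC| = r/sin(θ/2) = 16.943842/sin(28.3747°) = 35.653494
C = V + |VC|·bis = (-30.4060,58.3255)
T_A = V + ((C−V)·d_A)·d_A = V + 31.3700·d_A = (-13.7677,55.1223)
T_B = V + ((C−V)·d_B)·d_B = V + 31.3700·d_B = (-42.2076,46.1676)
sweep = 180° − θ = 123.2505°

center=(-30.4060,58.3255) T_A=(-13.7677,55.1223) T_B=(-42.2076,46.1676) sweep=123.2505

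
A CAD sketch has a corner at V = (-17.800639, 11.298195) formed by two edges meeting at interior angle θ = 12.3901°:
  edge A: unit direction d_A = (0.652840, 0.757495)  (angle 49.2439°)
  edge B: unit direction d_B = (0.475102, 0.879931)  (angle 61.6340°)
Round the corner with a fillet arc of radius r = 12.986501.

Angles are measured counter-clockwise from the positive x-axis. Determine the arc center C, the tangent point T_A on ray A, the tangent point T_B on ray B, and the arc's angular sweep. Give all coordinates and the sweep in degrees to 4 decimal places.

bisector direction at 55.4389° = (0.567284,0.823522)
center distance |VC| = r/sin(θ/2) = 12.986501/sin(6.1951°) = 120.341801
C = V + |VC|·bis = (50.4673,110.4023)
T_A = V + ((C−V)·d_A)·d_A = V + 119.6390·d_A = (60.3046,101.9242)
T_B = V + ((C−V)·d_B)·d_B = V + 119.6390·d_B = (39.0401,116.5723)
sweep = 180° − θ = 167.6099°

center=(50.4673,110.4023) T_A=(60.3046,101.9242) T_B=(39.0401,116.5723) sweep=167.6099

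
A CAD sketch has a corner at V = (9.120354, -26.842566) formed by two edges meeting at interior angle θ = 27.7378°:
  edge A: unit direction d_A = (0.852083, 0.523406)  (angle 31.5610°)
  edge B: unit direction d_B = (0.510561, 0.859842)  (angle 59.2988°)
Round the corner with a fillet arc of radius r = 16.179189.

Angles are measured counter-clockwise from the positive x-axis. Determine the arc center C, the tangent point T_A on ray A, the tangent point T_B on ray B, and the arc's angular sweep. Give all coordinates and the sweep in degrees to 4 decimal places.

bisector direction at 45.4299° = (0.701781,0.712392)
center distance |VC| = r/sin(θ/2) = 16.179189/sin(13.8689°) = 67.497348
C = V + |VC|·bis = (56.4887,21.2420)
T_A = V + ((C−V)·d_A)·d_A = V + 65.5296·d_A = (64.9570,7.4560)
T_B = V + ((C−V)·d_B)·d_B = V + 65.5296·d_B = (42.5772,29.5025)
sweep = 180° − θ = 152.2622°

center=(56.4887,21.2420) T_A=(64.9570,7.4560) T_B=(42.5772,29.5025) sweep=152.2622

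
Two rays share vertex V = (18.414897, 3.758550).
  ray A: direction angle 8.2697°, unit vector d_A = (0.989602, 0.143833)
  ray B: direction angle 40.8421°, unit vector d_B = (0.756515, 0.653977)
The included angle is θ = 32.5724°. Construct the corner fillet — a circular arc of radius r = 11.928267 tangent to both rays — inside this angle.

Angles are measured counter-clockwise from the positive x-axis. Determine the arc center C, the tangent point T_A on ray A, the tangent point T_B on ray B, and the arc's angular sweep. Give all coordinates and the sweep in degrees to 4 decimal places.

center=(57.1027,21.4352) T_A=(58.8184,9.6310) T_B=(49.3019,30.4591) sweep=147.4276

bisector direction at 24.5559° = (0.909556,0.415581)
center distance |VC| = r/sin(θ/2) = 11.928267/sin(16.2862°) = 42.534793
C = V + |VC|·bis = (57.1027,21.4352)
T_A = V + ((C−V)·d_A)·d_A = V + 40.8280·d_A = (58.8184,9.6310)
T_B = V + ((C−V)·d_B)·d_B = V + 40.8280·d_B = (49.3019,30.4591)
sweep = 180° − θ = 147.4276°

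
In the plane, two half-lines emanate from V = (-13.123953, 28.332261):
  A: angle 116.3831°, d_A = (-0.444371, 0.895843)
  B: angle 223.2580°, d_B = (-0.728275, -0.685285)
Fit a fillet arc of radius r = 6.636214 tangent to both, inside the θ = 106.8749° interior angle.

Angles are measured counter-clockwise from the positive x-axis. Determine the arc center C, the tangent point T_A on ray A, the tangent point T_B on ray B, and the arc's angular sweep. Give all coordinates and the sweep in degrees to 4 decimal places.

center=(-21.2560,29.7924) T_A=(-15.3110,32.7414) T_B=(-16.7083,24.9595) sweep=73.1251

bisector direction at 169.8205° = (-0.984259,0.176732)
center distance |VC| = r/sin(θ/2) = 6.636214/sin(53.4374°) = 8.262147
C = V + |VC|·bis = (-21.2560,29.7924)
T_A = V + ((C−V)·d_A)·d_A = V + 4.9218·d_A = (-15.3110,32.7414)
T_B = V + ((C−V)·d_B)·d_B = V + 4.9218·d_B = (-16.7083,24.9595)
sweep = 180° − θ = 73.1251°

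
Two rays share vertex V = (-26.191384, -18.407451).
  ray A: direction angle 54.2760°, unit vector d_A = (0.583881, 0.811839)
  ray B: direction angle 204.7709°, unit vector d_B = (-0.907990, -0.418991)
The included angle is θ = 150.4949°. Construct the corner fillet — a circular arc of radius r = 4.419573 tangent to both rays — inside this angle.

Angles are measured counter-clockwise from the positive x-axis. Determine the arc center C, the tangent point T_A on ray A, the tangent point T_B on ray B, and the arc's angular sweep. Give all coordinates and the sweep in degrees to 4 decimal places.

center=(-29.0999,-14.8821) T_A=(-25.5119,-17.4626) T_B=(-27.2481,-18.8951) sweep=29.5051

bisector direction at 129.5235° = (-0.636394,0.771364)
center distance |VC| = r/sin(θ/2) = 4.419573/sin(75.2475°) = 4.570233
C = V + |VC|·bis = (-29.0999,-14.8821)
T_A = V + ((C−V)·d_A)·d_A = V + 1.1638·d_A = (-25.5119,-17.4626)
T_B = V + ((C−V)·d_B)·d_B = V + 1.1638·d_B = (-27.2481,-18.8951)
sweep = 180° − θ = 29.5051°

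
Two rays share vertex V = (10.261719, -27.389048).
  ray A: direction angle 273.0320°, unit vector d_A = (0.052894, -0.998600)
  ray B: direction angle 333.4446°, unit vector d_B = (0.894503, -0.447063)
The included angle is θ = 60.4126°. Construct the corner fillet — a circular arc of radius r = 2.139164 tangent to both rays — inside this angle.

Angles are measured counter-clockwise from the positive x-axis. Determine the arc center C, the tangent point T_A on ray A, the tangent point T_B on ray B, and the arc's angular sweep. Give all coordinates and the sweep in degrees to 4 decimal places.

bisector direction at 303.2383° = (0.548122,-0.836398)
center distance |VC| = r/sin(θ/2) = 2.139164/sin(30.2063°) = 4.251839
C = V + |VC|·bis = (12.5922,-30.9453)
T_A = V + ((C−V)·d_A)·d_A = V + 3.6745·d_A = (10.4561,-31.0584)
T_B = V + ((C−V)·d_B)·d_B = V + 3.6745·d_B = (13.5486,-29.0318)
sweep = 180° − θ = 119.5874°

center=(12.5922,-30.9453) T_A=(10.4561,-31.0584) T_B=(13.5486,-29.0318) sweep=119.5874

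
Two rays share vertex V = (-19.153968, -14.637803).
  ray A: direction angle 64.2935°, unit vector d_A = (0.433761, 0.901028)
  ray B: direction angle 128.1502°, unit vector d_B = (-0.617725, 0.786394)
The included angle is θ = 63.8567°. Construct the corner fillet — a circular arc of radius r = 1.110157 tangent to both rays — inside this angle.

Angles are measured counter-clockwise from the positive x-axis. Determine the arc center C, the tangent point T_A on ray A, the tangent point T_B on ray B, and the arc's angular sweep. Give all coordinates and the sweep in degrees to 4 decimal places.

bisector direction at 96.2218° = (-0.108378,0.994110)
center distance |VC| = r/sin(θ/2) = 1.110157/sin(31.9283°) = 2.099158
C = V + |VC|·bis = (-19.3815,-12.5510)
T_A = V + ((C−V)·d_A)·d_A = V + 1.7816·d_A = (-18.3812,-13.0326)
T_B = V + ((C−V)·d_B)·d_B = V + 1.7816·d_B = (-20.2545,-13.2368)
sweep = 180° − θ = 116.1433°

center=(-19.3815,-12.5510) T_A=(-18.3812,-13.0326) T_B=(-20.2545,-13.2368) sweep=116.1433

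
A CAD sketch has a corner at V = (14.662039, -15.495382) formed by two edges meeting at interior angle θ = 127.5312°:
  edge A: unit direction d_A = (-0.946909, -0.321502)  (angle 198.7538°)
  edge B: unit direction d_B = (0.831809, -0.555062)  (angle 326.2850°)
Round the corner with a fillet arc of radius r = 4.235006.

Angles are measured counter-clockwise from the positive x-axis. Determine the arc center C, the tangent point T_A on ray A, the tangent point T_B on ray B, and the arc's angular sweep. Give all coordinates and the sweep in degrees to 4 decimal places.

center=(14.0474,-20.1765) T_A=(12.6858,-16.1664) T_B=(16.3981,-16.6538) sweep=52.4688

bisector direction at 262.5194° = (-0.130190,-0.991489)
center distance |VC| = r/sin(θ/2) = 4.235006/sin(63.7656°) = 4.721336
C = V + |VC|·bis = (14.0474,-20.1765)
T_A = V + ((C−V)·d_A)·d_A = V + 2.0870·d_A = (12.6858,-16.1664)
T_B = V + ((C−V)·d_B)·d_B = V + 2.0870·d_B = (16.3981,-16.6538)
sweep = 180° − θ = 52.4688°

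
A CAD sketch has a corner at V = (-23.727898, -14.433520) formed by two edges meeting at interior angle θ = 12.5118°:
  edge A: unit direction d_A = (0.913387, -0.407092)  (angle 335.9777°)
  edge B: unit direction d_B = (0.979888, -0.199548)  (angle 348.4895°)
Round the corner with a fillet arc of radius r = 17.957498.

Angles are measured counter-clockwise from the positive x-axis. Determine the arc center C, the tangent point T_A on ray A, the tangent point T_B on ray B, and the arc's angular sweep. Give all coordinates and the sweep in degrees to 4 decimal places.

bisector direction at 342.2336° = (0.952308,-0.305137)
center distance |VC| = r/sin(θ/2) = 17.957498/sin(6.2559°) = 164.794198
C = V + |VC|·bis = (133.2070,-64.7183)
T_A = V + ((C−V)·d_A)·d_A = V + 163.8129·d_A = (125.8967,-81.1205)
T_B = V + ((C−V)·d_B)·d_B = V + 163.8129·d_B = (136.7904,-47.1220)
sweep = 180° − θ = 167.4882°

center=(133.2070,-64.7183) T_A=(125.8967,-81.1205) T_B=(136.7904,-47.1220) sweep=167.4882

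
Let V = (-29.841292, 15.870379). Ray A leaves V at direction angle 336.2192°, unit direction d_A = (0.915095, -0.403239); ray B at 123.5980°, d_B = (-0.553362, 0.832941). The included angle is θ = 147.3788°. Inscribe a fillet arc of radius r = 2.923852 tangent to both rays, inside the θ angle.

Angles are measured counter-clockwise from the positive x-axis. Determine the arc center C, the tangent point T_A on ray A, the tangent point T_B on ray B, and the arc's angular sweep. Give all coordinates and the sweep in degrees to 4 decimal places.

bisector direction at 49.9086° = (0.644009,0.765018)
center distance |VC| = r/sin(θ/2) = 2.923852/sin(73.6894°) = 3.046462
C = V + |VC|·bis = (-27.8793,18.2010)
T_A = V + ((C−V)·d_A)·d_A = V + 0.8556·d_A = (-29.0584,15.5254)
T_B = V + ((C−V)·d_B)·d_B = V + 0.8556·d_B = (-30.3147,16.5830)
sweep = 180° − θ = 32.6212°

center=(-27.8793,18.2010) T_A=(-29.0584,15.5254) T_B=(-30.3147,16.5830) sweep=32.6212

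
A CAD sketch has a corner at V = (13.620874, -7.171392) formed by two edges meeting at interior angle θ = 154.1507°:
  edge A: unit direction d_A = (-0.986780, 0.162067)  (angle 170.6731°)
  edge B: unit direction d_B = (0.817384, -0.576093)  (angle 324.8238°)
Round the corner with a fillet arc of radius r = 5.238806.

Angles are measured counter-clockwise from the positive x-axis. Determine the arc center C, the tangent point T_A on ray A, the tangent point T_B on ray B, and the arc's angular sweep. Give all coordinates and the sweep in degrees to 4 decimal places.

bisector direction at 247.7485° = (-0.378674,-0.925530)
center distance |VC| = r/sin(θ/2) = 5.238806/sin(77.0754°) = 5.374981
C = V + |VC|·bis = (11.5855,-12.1461)
T_A = V + ((C−V)·d_A)·d_A = V + 1.2022·d_A = (12.4345,-6.9766)
T_B = V + ((C−V)·d_B)·d_B = V + 1.2022·d_B = (14.6035,-7.8640)
sweep = 180° − θ = 25.8493°

center=(11.5855,-12.1461) T_A=(12.4345,-6.9766) T_B=(14.6035,-7.8640) sweep=25.8493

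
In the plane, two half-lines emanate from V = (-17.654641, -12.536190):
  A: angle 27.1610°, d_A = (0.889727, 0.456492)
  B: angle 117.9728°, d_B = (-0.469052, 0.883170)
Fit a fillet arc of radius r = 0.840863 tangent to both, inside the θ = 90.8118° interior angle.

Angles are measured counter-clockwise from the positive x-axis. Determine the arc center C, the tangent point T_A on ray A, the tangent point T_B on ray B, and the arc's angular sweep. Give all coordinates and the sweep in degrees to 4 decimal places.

bisector direction at 72.5669° = (0.299592,0.954067)
center distance |VC| = r/sin(θ/2) = 0.840863/sin(45.4059°) = 1.180824
C = V + |VC|·bis = (-17.3009,-11.4096)
T_A = V + ((C−V)·d_A)·d_A = V + 0.8290·d_A = (-16.9170,-12.1577)
T_B = V + ((C−V)·d_B)·d_B = V + 0.8290·d_B = (-18.0435,-11.8040)
sweep = 180° − θ = 89.1882°

center=(-17.3009,-11.4096) T_A=(-16.9170,-12.1577) T_B=(-18.0435,-11.8040) sweep=89.1882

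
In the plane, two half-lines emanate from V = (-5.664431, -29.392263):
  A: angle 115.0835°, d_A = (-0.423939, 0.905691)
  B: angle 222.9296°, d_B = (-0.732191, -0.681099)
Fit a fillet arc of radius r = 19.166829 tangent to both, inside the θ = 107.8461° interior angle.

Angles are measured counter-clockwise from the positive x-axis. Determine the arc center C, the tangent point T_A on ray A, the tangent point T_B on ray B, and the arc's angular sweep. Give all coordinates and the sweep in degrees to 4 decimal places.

bisector direction at 169.0066° = (-0.981649,0.190697)
center distance |VC| = r/sin(θ/2) = 19.166829/sin(53.9231°) = 23.714665
C = V + |VC|·bis = (-28.9439,-24.8700)
T_A = V + ((C−V)·d_A)·d_A = V + 13.9649·d_A = (-11.5847,-16.7444)
T_B = V + ((C−V)·d_B)·d_B = V + 13.9649·d_B = (-15.8894,-38.9037)
sweep = 180° − θ = 72.1539°

center=(-28.9439,-24.8700) T_A=(-11.5847,-16.7444) T_B=(-15.8894,-38.9037) sweep=72.1539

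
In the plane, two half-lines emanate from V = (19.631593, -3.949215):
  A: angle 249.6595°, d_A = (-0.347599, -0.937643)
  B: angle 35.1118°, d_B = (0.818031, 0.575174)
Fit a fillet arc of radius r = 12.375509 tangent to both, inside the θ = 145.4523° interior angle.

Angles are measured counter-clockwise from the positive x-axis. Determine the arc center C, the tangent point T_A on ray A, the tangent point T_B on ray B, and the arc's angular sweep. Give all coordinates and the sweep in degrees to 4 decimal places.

bisector direction at 322.3856° = (0.792137,-0.610344)
center distance |VC| = r/sin(θ/2) = 12.375509/sin(72.7262°) = 12.960054
C = V + |VC|·bis = (29.8977,-11.8593)
T_A = V + ((C−V)·d_A)·d_A = V + 3.8483·d_A = (18.2939,-7.5576)
T_B = V + ((C−V)·d_B)·d_B = V + 3.8483·d_B = (22.7797,-1.7357)
sweep = 180° − θ = 34.5477°

center=(29.8977,-11.8593) T_A=(18.2939,-7.5576) T_B=(22.7797,-1.7357) sweep=34.5477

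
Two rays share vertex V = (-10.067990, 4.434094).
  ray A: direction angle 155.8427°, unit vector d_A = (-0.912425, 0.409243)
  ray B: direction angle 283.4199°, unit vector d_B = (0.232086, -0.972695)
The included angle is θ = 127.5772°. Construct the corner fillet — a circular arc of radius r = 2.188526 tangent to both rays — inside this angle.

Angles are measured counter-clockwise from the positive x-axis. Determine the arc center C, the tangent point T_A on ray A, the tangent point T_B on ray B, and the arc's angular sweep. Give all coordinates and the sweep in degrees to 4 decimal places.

bisector direction at 219.6313° = (-0.770165,-0.637845)
center distance |VC| = r/sin(θ/2) = 2.188526/sin(63.7886°) = 2.439365
C = V + |VC|·bis = (-11.9467,2.8782)
T_A = V + ((C−V)·d_A)·d_A = V + 1.0774·d_A = (-11.0511,4.8750)
T_B = V + ((C−V)·d_B)·d_B = V + 1.0774·d_B = (-9.8179,3.3861)
sweep = 180° − θ = 52.4228°

center=(-11.9467,2.8782) T_A=(-11.0511,4.8750) T_B=(-9.8179,3.3861) sweep=52.4228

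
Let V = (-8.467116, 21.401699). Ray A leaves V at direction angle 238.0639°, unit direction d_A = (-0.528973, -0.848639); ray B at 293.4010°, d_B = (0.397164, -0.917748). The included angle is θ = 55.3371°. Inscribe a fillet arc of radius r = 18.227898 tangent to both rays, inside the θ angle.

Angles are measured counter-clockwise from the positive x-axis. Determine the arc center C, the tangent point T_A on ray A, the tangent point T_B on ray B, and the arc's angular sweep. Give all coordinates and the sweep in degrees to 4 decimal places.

center=(-11.3882,-17.7436) T_A=(-26.8571,-8.1015) T_B=(5.3404,-10.5042) sweep=124.6629

bisector direction at 265.7324° = (-0.074414,-0.997227)
center distance |VC| = r/sin(θ/2) = 18.227898/sin(27.6685°) = 39.254147
C = V + |VC|·bis = (-11.3882,-17.7436)
T_A = V + ((C−V)·d_A)·d_A = V + 34.7654·d_A = (-26.8571,-8.1015)
T_B = V + ((C−V)·d_B)·d_B = V + 34.7654·d_B = (5.3404,-10.5042)
sweep = 180° − θ = 124.6629°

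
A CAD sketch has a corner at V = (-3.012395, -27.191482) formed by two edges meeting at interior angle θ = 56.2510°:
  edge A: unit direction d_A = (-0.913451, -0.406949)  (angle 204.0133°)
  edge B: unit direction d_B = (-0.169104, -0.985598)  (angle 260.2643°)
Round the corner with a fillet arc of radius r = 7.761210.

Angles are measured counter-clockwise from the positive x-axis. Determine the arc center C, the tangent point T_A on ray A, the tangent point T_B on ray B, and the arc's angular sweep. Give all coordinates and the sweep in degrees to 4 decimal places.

center=(-13.1172,-40.1898) T_A=(-16.2756,-33.1003) T_B=(-5.4678,-41.5023) sweep=123.7490

bisector direction at 232.1388° = (-0.613751,-0.789500)
center distance |VC| = r/sin(θ/2) = 7.761210/sin(28.1255°) = 16.464016
C = V + |VC|·bis = (-13.1172,-40.1898)
T_A = V + ((C−V)·d_A)·d_A = V + 14.5199·d_A = (-16.2756,-33.1003)
T_B = V + ((C−V)·d_B)·d_B = V + 14.5199·d_B = (-5.4678,-41.5023)
sweep = 180° − θ = 123.7490°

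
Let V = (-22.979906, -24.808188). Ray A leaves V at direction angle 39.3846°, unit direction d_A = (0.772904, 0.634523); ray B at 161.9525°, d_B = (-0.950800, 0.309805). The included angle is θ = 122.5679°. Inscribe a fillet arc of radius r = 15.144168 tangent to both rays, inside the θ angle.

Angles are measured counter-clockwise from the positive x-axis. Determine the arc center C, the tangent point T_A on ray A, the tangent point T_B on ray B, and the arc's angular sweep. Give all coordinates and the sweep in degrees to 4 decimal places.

bisector direction at 100.6685° = (-0.185127,0.982715)
center distance |VC| = r/sin(θ/2) = 15.144168/sin(61.2839°) = 17.267922
C = V + |VC|·bis = (-26.1767,-7.8387)
T_A = V + ((C−V)·d_A)·d_A = V + 8.2967·d_A = (-16.5673,-19.5437)
T_B = V + ((C−V)·d_B)·d_B = V + 8.2967·d_B = (-30.8684,-22.2378)
sweep = 180° − θ = 57.4321°

center=(-26.1767,-7.8387) T_A=(-16.5673,-19.5437) T_B=(-30.8684,-22.2378) sweep=57.4321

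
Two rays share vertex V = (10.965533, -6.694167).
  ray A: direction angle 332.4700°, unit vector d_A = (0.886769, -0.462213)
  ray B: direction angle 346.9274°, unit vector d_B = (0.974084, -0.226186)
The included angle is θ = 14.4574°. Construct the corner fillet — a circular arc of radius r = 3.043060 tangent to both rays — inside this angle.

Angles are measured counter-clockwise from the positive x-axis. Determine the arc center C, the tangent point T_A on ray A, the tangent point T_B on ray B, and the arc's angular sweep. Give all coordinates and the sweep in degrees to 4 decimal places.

center=(33.6471,-15.0849) T_A=(32.2406,-17.7834) T_B=(34.3354,-12.1207) sweep=165.5426

bisector direction at 339.6987° = (0.937881,-0.346957)
center distance |VC| = r/sin(θ/2) = 3.043060/sin(7.2287°) = 24.183865
C = V + |VC|·bis = (33.6471,-15.0849)
T_A = V + ((C−V)·d_A)·d_A = V + 23.9916·d_A = (32.2406,-17.7834)
T_B = V + ((C−V)·d_B)·d_B = V + 23.9916·d_B = (34.3354,-12.1207)
sweep = 180° − θ = 165.5426°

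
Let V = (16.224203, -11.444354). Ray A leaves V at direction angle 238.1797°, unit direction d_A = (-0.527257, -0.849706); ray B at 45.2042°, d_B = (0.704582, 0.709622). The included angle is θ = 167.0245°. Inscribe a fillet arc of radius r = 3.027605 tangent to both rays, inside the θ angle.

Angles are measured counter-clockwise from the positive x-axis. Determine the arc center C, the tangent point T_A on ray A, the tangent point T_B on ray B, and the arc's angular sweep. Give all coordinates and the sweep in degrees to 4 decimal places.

bisector direction at 321.6919° = (0.784689,-0.619889)
center distance |VC| = r/sin(θ/2) = 3.027605/sin(83.5122°) = 3.047119
C = V + |VC|·bis = (18.6152,-13.3332)
T_A = V + ((C−V)·d_A)·d_A = V + 0.3443·d_A = (16.0427,-11.7369)
T_B = V + ((C−V)·d_B)·d_B = V + 0.3443·d_B = (16.4668,-11.2000)
sweep = 180° − θ = 12.9755°

center=(18.6152,-13.3332) T_A=(16.0427,-11.7369) T_B=(16.4668,-11.2000) sweep=12.9755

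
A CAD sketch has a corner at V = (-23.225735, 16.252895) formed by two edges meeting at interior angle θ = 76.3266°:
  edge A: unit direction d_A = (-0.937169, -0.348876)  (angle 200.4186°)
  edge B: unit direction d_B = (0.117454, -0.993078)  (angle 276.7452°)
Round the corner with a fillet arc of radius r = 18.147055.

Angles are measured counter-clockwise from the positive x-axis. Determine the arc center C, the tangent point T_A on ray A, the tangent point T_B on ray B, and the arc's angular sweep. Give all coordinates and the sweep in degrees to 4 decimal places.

bisector direction at 238.5819° = (-0.521279,-0.853386)
center distance |VC| = r/sin(θ/2) = 18.147055/sin(38.1633°) = 29.368686
C = V + |VC|·bis = (-38.5350,-8.8099)
T_A = V + ((C−V)·d_A)·d_A = V + 23.0912·d_A = (-44.8661,8.1969)
T_B = V + ((C−V)·d_B)·d_B = V + 23.0912·d_B = (-20.5136,-6.6785)
sweep = 180° − θ = 103.6734°

center=(-38.5350,-8.8099) T_A=(-44.8661,8.1969) T_B=(-20.5136,-6.6785) sweep=103.6734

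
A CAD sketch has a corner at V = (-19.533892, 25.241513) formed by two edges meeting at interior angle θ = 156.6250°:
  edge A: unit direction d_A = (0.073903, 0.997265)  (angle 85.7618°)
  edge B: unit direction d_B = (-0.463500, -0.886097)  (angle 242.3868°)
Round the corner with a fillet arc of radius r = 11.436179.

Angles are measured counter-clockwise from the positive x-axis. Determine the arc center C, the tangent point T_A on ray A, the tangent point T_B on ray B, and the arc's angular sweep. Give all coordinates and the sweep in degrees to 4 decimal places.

center=(-30.7640,28.4459) T_A=(-19.3591,27.6008) T_B=(-20.6304,23.1453) sweep=23.3750

bisector direction at 164.0743° = (-0.961618,0.274391)
center distance |VC| = r/sin(θ/2) = 11.436179/sin(78.3125°) = 11.678305
C = V + |VC|·bis = (-30.7640,28.4459)
T_A = V + ((C−V)·d_A)·d_A = V + 2.3657·d_A = (-19.3591,27.6008)
T_B = V + ((C−V)·d_B)·d_B = V + 2.3657·d_B = (-20.6304,23.1453)
sweep = 180° − θ = 23.3750°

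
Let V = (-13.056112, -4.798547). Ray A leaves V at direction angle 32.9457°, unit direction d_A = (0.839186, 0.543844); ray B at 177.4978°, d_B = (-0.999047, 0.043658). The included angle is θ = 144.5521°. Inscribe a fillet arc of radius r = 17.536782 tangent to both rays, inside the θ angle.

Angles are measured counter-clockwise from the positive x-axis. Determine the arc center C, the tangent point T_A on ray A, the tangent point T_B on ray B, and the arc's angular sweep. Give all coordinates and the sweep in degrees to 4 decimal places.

bisector direction at 105.2217° = (-0.262555,0.964917)
center distance |VC| = r/sin(θ/2) = 17.536782/sin(72.2760°) = 18.410657
C = V + |VC|·bis = (-17.8899,12.9662)
T_A = V + ((C−V)·d_A)·d_A = V + 5.6048·d_A = (-8.3527,-1.7504)
T_B = V + ((C−V)·d_B)·d_B = V + 5.6048·d_B = (-18.6555,-4.5539)
sweep = 180° − θ = 35.4479°

center=(-17.8899,12.9662) T_A=(-8.3527,-1.7504) T_B=(-18.6555,-4.5539) sweep=35.4479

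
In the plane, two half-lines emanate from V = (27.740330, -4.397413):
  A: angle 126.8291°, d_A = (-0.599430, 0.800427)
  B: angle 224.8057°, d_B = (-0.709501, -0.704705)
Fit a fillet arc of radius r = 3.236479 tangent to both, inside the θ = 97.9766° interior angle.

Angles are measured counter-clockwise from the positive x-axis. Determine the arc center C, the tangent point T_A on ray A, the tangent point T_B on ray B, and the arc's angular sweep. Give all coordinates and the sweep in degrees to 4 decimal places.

bisector direction at 175.8174° = (-0.997337,0.072935)
center distance |VC| = r/sin(θ/2) = 3.236479/sin(48.9883°) = 4.289138
C = V + |VC|·bis = (23.4626,-4.0846)
T_A = V + ((C−V)·d_A)·d_A = V + 2.8146·d_A = (26.0532,-2.1445)
T_B = V + ((C−V)·d_B)·d_B = V + 2.8146·d_B = (25.7434,-6.3809)
sweep = 180° − θ = 82.0234°

center=(23.4626,-4.0846) T_A=(26.0532,-2.1445) T_B=(25.7434,-6.3809) sweep=82.0234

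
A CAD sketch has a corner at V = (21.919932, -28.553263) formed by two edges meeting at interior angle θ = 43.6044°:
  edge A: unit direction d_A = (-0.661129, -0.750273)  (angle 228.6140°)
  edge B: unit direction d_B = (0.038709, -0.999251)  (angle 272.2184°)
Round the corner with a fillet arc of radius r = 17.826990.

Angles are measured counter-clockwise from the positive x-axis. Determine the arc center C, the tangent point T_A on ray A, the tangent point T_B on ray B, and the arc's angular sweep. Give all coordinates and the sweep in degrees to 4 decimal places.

bisector direction at 250.4162° = (-0.335185,-0.942152)
center distance |VC| = r/sin(θ/2) = 17.826990/sin(21.8022°) = 47.998984
C = V + |VC|·bis = (5.8314,-73.7756)
T_A = V + ((C−V)·d_A)·d_A = V + 44.5657·d_A = (-7.5437,-61.9897)
T_B = V + ((C−V)·d_B)·d_B = V + 44.5657·d_B = (23.6450,-73.0856)
sweep = 180° − θ = 136.3956°

center=(5.8314,-73.7756) T_A=(-7.5437,-61.9897) T_B=(23.6450,-73.0856) sweep=136.3956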